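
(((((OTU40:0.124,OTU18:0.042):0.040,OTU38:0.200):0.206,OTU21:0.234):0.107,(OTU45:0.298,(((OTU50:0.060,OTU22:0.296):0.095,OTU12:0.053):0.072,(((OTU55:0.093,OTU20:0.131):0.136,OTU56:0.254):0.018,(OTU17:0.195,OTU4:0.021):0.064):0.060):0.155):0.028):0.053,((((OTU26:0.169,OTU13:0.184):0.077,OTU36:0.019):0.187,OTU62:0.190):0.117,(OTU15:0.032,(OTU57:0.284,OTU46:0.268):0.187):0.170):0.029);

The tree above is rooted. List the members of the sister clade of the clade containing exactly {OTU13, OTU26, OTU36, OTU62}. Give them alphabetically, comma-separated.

The clade containing exactly {OTU13, OTU26, OTU36, OTU62} attaches to the tree at the node subtending ((((OTU26,OTU13),OTU36),OTU62),(OTU15,(OTU57,OTU46))).
The other lineage descending from that same node — the sister group — is (OTU15,(OTU57,OTU46)); its 3 tips in alphabetical order are the answer.

OTU15, OTU46, OTU57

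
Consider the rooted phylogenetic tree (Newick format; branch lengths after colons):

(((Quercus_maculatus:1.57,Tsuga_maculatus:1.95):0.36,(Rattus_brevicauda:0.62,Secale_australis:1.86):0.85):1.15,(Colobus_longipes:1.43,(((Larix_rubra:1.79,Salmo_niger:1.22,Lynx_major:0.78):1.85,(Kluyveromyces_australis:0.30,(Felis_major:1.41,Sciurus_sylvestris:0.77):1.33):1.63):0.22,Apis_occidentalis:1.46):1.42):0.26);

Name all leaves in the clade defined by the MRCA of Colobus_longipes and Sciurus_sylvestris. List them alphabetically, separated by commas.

Tracing Colobus_longipes: it sits inside (Colobus_longipes,(((Larix_rubra,Salmo_niger,Lynx_major),(Kluyveromyces_australis,(Felis_major,Sciurus_sylvestris))),Apis_occidentalis)).
Tracing Sciurus_sylvestris: it sits inside (Felis_major,Sciurus_sylvestris).
The smallest clade enclosing both is (Colobus_longipes,(((Larix_rubra,Salmo_niger,Lynx_major),(Kluyveromyces_australis,(Felis_major,Sciurus_sylvestris))),Apis_occidentalis)); the answer is its 8 terminal taxa in alphabetical order.

Apis_occidentalis, Colobus_longipes, Felis_major, Kluyveromyces_australis, Larix_rubra, Lynx_major, Salmo_niger, Sciurus_sylvestris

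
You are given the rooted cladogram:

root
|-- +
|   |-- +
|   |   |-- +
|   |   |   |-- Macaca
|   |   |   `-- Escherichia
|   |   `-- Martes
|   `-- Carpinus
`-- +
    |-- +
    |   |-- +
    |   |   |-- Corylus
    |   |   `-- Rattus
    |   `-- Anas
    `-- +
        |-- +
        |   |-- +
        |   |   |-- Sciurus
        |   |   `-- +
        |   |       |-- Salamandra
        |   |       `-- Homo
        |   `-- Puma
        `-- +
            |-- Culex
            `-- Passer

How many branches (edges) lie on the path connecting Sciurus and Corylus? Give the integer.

7

The MRCA of Sciurus and Corylus is the node subtending (((Corylus,Rattus),Anas),(((Sciurus,(Salamandra,Homo)),Puma),(Culex,Passer))).
From Sciurus up to that node: 4 branches. From Corylus up to the same node: 3 branches. Total: 4 + 3 = 7.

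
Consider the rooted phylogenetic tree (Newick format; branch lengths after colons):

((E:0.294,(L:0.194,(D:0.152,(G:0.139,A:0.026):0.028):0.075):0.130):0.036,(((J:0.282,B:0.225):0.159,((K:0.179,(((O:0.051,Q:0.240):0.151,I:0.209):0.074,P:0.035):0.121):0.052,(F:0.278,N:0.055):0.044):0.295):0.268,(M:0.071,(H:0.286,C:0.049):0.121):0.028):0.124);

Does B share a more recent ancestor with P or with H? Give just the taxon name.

P

The MRCA of B and P subtends ((J,B),((K,(((O,Q),I),P)),(F,N))) (9 taxa).
The MRCA of B and H subtends (((J,B),((K,(((O,Q),I),P)),(F,N))),(M,(H,C))) (12 taxa).
The first is nested inside the second, so B shares a more recent common ancestor with P.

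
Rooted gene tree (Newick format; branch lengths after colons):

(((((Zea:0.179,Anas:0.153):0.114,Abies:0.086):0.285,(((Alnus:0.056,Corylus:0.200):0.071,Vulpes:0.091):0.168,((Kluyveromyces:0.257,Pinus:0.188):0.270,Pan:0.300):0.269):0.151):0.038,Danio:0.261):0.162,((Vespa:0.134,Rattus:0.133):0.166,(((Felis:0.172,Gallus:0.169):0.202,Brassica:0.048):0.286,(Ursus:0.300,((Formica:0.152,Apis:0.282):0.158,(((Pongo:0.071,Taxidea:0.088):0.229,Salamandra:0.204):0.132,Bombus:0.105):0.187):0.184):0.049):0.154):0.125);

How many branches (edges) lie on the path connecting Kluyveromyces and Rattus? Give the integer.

9

The MRCA of Kluyveromyces and Rattus is the root of the tree.
From Kluyveromyces up to that node: 6 branches. From Rattus up to the same node: 3 branches. Total: 6 + 3 = 9.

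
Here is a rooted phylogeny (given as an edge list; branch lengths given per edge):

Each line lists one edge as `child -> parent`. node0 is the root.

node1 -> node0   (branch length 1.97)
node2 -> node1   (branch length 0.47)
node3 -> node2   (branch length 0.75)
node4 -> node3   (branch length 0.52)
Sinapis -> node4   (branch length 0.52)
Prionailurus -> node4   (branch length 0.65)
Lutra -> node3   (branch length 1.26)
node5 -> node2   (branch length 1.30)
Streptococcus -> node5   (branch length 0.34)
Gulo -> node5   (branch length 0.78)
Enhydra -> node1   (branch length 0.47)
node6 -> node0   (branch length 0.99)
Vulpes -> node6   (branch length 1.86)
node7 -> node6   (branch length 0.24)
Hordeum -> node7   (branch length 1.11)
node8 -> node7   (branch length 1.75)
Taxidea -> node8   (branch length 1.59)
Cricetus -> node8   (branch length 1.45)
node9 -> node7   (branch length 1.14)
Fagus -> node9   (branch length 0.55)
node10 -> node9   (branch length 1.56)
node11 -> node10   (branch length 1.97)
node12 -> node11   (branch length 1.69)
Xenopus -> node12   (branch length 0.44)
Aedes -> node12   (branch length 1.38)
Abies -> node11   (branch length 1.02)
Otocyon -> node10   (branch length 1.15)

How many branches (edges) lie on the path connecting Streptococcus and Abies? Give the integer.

The MRCA of Streptococcus and Abies is the root of the tree.
From Streptococcus up to that node: 4 branches. From Abies up to the same node: 6 branches. Total: 4 + 6 = 10.

10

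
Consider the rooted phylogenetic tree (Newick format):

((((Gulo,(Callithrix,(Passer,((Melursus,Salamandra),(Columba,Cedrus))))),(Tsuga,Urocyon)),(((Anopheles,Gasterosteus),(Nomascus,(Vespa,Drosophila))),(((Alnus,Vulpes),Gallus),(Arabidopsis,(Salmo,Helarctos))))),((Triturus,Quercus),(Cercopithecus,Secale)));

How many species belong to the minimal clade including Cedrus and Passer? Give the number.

5

The MRCA of Cedrus and Passer is the node subtending (Passer,((Melursus,Salamandra),(Columba,Cedrus))).
That clade contains 5 terminal taxa: Cedrus, Columba, Melursus, Passer, Salamandra.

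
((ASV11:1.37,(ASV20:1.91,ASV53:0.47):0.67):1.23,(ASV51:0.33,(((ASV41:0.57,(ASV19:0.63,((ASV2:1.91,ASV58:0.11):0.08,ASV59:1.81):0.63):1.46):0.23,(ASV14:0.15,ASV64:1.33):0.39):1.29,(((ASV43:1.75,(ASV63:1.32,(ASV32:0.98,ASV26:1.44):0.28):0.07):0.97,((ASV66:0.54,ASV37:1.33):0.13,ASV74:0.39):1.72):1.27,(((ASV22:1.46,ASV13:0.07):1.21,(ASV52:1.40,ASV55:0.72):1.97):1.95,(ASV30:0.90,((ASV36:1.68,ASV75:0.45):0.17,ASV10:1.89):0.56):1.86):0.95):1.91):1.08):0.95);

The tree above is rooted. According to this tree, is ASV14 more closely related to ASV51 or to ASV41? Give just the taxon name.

ASV41

The MRCA of ASV14 and ASV41 subtends ((ASV41,(ASV19,((ASV2,ASV58),ASV59))),(ASV14,ASV64)) (7 taxa).
The MRCA of ASV14 and ASV51 subtends (ASV51,(((ASV41,(ASV19,((ASV2,ASV58),ASV59))),(ASV14,ASV64)),(((ASV43,(ASV63,(ASV32,ASV26))),((ASV66,ASV37),ASV74)),(((ASV22,ASV13),(ASV52,ASV55)),(ASV30,((ASV36,ASV75),ASV10)))))) (23 taxa).
The first is nested inside the second, so ASV14 shares a more recent common ancestor with ASV41.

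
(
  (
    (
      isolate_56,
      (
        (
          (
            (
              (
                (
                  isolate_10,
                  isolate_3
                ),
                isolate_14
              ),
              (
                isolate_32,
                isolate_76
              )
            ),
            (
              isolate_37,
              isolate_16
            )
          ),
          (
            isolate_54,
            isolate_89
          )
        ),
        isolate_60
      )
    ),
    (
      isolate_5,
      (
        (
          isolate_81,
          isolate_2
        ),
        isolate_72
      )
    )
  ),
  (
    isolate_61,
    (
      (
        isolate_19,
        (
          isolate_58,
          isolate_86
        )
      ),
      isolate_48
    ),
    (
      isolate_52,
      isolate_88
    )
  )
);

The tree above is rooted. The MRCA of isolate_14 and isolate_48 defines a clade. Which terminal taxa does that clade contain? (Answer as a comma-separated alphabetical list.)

Tracing isolate_14: it sits inside ((isolate_10,isolate_3),isolate_14).
Tracing isolate_48: it sits inside ((isolate_19,(isolate_58,isolate_86)),isolate_48).
The smallest clade enclosing both is the whole tree (their MRCA is the root), so the answer is all 22 tips in alphabetical order.

isolate_10, isolate_14, isolate_16, isolate_19, isolate_2, isolate_3, isolate_32, isolate_37, isolate_48, isolate_5, isolate_52, isolate_54, isolate_56, isolate_58, isolate_60, isolate_61, isolate_72, isolate_76, isolate_81, isolate_86, isolate_88, isolate_89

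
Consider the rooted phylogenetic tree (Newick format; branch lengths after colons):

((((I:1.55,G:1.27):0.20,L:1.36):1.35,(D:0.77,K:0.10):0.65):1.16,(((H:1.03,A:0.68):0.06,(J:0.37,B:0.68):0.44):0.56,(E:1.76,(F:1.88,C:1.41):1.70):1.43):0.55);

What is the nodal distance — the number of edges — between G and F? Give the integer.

8

The MRCA of G and F is the root of the tree.
From G up to that node: 4 branches. From F up to the same node: 4 branches. Total: 4 + 4 = 8.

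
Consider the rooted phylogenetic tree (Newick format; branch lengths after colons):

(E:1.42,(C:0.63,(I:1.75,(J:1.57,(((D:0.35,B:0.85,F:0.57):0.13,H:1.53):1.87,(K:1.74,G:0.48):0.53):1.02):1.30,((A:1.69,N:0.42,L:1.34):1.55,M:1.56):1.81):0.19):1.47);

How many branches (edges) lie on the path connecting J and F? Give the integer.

5

The MRCA of J and F is the node subtending (J,(((D,B,F),H),(K,G))).
From J up to that node: 1 branch. From F up to the same node: 4 branches. Total: 1 + 4 = 5.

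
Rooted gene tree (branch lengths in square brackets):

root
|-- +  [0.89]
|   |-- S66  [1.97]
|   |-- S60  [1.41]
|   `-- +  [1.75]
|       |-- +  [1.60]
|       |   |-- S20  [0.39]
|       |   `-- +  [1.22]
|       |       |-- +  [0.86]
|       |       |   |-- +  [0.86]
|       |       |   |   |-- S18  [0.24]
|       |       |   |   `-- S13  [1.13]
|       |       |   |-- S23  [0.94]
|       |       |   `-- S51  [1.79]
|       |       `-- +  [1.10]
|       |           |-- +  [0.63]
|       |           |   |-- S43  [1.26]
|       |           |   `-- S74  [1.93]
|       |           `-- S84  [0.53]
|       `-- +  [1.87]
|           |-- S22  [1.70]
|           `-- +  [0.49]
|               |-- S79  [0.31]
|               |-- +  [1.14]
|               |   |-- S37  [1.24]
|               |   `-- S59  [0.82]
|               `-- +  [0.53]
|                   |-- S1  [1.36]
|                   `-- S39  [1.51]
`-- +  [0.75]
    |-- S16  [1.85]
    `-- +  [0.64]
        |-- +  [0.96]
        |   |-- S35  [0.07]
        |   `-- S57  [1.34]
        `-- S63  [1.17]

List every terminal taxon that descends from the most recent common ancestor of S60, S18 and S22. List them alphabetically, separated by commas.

S1, S13, S18, S20, S22, S23, S37, S39, S43, S51, S59, S60, S66, S74, S79, S84

Tracing S60: it sits inside (S66,S60,((S20,(((S18,S13),S23,S51),((S43,S74),S84))),(S22,(S79,(S37,S59),(S1,S39))))).
Tracing S18: it sits inside (S18,S13).
Tracing S22: it sits inside (S22,(S79,(S37,S59),(S1,S39))).
The smallest clade enclosing all 3 is (S66,S60,((S20,(((S18,S13),S23,S51),((S43,S74),S84))),(S22,(S79,(S37,S59),(S1,S39))))); the answer is its 16 terminal taxa in alphabetical order.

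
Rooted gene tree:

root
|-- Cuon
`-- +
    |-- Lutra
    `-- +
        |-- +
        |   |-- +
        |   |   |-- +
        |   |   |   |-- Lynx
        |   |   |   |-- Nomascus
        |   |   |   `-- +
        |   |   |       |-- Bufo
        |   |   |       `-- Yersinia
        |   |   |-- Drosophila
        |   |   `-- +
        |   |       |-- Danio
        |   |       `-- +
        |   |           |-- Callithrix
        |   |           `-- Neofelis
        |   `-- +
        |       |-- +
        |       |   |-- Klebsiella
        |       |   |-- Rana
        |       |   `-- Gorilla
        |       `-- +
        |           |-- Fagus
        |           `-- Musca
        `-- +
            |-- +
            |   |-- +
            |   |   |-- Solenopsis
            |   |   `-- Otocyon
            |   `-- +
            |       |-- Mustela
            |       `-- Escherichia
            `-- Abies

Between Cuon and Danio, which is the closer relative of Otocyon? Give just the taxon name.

The MRCA of Otocyon and Danio subtends ((((Lynx,Nomascus,(Bufo,Yersinia)),Drosophila,(Danio,(Callithrix,Neofelis))),((Klebsiella,Rana,Gorilla),(Fagus,Musca))),(((Solenopsis,Otocyon),(Mustela,Escherichia)),Abies)) (18 taxa).
The MRCA of Otocyon and Cuon is the root, subtending the entire tree (20 taxa).
The first is nested inside the second, so Otocyon shares a more recent common ancestor with Danio.

Danio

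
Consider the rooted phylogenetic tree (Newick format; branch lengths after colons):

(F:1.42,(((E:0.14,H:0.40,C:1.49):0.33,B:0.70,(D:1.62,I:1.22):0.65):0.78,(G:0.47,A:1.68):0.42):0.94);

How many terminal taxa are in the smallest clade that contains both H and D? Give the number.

6

The MRCA of H and D is the node subtending ((E,H,C),B,(D,I)).
That clade contains 6 terminal taxa: B, C, D, E, H, I.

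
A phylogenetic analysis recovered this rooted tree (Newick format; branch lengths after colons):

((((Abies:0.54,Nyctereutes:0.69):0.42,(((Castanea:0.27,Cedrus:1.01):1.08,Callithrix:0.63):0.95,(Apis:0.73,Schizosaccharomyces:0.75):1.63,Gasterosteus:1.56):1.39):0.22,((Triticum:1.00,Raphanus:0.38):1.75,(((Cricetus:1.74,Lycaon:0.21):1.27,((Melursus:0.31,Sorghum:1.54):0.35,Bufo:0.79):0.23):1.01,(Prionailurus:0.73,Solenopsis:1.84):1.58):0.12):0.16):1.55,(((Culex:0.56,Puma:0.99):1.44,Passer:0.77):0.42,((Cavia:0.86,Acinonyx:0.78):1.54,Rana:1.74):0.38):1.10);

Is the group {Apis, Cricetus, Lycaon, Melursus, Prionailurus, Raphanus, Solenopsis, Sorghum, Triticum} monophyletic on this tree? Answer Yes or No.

The MRCA of the listed taxa subtends (((Abies,Nyctereutes),(((Castanea,Cedrus),Callithrix),(Apis,Schizosaccharomyces),Gasterosteus)),((Triticum,Raphanus),(((Cricetus,Lycaon),((Melursus,Sorghum),Bufo)),(Prionailurus,Solenopsis)))).
That clade also contains Abies, Bufo, Callithrix, Castanea, Cedrus, Gasterosteus, Nyctereutes, Schizosaccharomyces, which are not in the proposed group, so the group is not monophyletic.

No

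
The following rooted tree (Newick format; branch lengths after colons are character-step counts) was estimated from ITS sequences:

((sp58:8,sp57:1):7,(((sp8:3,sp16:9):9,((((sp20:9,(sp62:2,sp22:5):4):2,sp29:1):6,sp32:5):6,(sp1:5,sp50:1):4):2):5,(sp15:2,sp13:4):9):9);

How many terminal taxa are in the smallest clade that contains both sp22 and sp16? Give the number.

The MRCA of sp22 and sp16 is the node subtending ((sp8,sp16),((((sp20,(sp62,sp22)),sp29),sp32),(sp1,sp50))).
That clade contains 9 terminal taxa: sp1, sp16, sp20, sp22, sp29, sp32, sp50, sp62, sp8.

9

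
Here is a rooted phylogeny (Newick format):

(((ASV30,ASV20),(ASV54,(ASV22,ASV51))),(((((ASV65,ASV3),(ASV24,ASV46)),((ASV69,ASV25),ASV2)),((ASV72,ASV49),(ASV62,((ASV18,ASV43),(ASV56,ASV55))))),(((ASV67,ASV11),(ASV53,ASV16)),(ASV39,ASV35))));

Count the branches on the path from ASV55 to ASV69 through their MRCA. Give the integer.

9

The MRCA of ASV55 and ASV69 is the node subtending ((((ASV65,ASV3),(ASV24,ASV46)),((ASV69,ASV25),ASV2)),((ASV72,ASV49),(ASV62,((ASV18,ASV43),(ASV56,ASV55))))).
From ASV55 up to that node: 5 branches. From ASV69 up to the same node: 4 branches. Total: 5 + 4 = 9.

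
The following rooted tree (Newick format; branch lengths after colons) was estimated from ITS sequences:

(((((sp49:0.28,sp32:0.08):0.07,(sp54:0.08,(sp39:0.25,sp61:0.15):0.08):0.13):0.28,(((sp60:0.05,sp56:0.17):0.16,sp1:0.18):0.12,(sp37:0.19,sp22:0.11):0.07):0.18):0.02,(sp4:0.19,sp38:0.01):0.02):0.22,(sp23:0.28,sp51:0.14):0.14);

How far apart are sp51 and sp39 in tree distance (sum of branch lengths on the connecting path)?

The path runs sp51 → … → MRCA → … → sp39; the MRCA is the root of the tree.
Branch lengths along that path: 0.14 + 0.14 + 0.22 + 0.02 + 0.28 + 0.13 + 0.08 + 0.25 = 1.26.

1.26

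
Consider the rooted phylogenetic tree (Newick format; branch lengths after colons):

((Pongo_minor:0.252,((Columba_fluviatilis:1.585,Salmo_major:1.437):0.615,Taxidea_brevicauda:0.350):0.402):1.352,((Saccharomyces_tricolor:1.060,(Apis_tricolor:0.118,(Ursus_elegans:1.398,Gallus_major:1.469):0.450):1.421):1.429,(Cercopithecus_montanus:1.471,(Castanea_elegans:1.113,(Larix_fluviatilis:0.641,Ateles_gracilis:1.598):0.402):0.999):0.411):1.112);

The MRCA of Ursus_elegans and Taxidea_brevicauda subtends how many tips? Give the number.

The MRCA of Ursus_elegans and Taxidea_brevicauda is the root, so the clade is the entire tree.
That clade contains 12 terminal taxa: Apis_tricolor, Ateles_gracilis, Castanea_elegans, Cercopithecus_montanus, Columba_fluviatilis, Gallus_major, Larix_fluviatilis, Pongo_minor, Saccharomyces_tricolor, Salmo_major, Taxidea_brevicauda, Ursus_elegans.

12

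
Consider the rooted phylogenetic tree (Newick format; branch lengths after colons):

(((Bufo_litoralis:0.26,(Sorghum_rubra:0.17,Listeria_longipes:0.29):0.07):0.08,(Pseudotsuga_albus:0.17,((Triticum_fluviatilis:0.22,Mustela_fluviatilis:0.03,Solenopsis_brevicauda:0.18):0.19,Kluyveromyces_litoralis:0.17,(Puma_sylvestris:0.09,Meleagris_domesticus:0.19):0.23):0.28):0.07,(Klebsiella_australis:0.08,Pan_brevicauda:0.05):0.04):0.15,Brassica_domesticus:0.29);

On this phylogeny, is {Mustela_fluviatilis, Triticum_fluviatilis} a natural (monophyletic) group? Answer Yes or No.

No

The MRCA of the listed taxa subtends (Triticum_fluviatilis,Mustela_fluviatilis,Solenopsis_brevicauda).
That clade also contains Solenopsis_brevicauda, which is not in the proposed group, so the group is not monophyletic.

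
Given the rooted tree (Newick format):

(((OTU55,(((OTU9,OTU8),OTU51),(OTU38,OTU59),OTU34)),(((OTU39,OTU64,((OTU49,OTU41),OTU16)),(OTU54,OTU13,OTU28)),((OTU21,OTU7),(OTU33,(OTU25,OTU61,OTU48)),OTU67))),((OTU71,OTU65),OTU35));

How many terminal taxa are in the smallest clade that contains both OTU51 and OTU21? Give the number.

22

The MRCA of OTU51 and OTU21 is the node subtending ((OTU55,(((OTU9,OTU8),OTU51),(OTU38,OTU59),OTU34)),(((OTU39,OTU64,((OTU49,OTU41),OTU16)),(OTU54,OTU13,OTU28)),((OTU21,OTU7),(OTU33,(OTU25,OTU61,OTU48)),OTU67))).
That clade contains 22 terminal taxa: OTU13, OTU16, OTU21, OTU25, OTU28, OTU33, OTU34, OTU38, OTU39, OTU41, OTU48, OTU49, OTU51, OTU54, OTU55, OTU59, OTU61, OTU64, OTU67, OTU7, OTU8, OTU9.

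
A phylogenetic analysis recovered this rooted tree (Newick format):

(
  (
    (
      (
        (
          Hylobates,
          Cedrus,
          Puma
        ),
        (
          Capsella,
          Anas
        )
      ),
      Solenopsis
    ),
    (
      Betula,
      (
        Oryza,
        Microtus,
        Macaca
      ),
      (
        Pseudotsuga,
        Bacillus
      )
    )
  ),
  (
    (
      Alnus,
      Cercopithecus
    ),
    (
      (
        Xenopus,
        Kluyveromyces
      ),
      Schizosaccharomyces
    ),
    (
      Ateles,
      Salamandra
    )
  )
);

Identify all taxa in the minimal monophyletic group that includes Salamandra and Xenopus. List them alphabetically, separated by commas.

Alnus, Ateles, Cercopithecus, Kluyveromyces, Salamandra, Schizosaccharomyces, Xenopus

Tracing Salamandra: it sits inside (Ateles,Salamandra).
Tracing Xenopus: it sits inside (Xenopus,Kluyveromyces).
The smallest clade enclosing both is ((Alnus,Cercopithecus),((Xenopus,Kluyveromyces),Schizosaccharomyces),(Ateles,Salamandra)); the answer is its 7 terminal taxa in alphabetical order.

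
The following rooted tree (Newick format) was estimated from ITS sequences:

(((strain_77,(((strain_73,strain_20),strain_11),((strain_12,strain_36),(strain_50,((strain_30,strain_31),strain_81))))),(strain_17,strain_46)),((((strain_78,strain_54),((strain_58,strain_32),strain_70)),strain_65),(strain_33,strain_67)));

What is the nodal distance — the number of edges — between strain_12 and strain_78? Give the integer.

11

The MRCA of strain_12 and strain_78 is the root of the tree.
From strain_12 up to that node: 6 branches. From strain_78 up to the same node: 5 branches. Total: 6 + 5 = 11.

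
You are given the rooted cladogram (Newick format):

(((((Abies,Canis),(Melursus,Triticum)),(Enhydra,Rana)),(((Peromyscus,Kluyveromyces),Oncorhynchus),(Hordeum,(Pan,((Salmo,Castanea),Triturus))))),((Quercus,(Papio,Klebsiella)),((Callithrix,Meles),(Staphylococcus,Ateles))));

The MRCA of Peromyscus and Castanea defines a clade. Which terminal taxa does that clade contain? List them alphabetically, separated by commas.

Castanea, Hordeum, Kluyveromyces, Oncorhynchus, Pan, Peromyscus, Salmo, Triturus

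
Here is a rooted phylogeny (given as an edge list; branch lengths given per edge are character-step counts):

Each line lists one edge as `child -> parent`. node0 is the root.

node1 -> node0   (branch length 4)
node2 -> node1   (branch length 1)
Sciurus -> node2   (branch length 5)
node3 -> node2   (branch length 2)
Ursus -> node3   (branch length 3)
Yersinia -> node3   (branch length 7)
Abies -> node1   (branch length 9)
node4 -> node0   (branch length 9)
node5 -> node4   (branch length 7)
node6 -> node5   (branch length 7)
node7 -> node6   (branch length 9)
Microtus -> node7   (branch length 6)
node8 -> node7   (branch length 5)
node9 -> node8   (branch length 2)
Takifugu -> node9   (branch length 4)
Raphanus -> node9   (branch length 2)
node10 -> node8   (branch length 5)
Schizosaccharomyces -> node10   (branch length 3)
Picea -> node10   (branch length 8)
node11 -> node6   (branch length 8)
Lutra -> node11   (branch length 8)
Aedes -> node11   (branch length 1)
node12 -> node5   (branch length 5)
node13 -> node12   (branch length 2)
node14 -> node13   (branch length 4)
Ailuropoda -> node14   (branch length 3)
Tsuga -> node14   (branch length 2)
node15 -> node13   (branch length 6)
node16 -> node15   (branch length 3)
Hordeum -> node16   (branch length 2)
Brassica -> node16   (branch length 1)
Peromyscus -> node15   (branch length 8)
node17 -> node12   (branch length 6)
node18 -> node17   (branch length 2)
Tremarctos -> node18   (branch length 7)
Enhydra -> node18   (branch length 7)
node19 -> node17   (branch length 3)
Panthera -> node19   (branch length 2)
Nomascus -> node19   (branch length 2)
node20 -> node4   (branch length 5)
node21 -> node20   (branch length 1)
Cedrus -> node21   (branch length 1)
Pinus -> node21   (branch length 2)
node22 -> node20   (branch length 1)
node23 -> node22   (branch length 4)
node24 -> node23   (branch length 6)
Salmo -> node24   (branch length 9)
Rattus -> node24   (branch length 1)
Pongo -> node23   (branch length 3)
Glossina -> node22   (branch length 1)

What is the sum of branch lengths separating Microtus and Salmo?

The path runs Microtus → … → MRCA → … → Salmo; the MRCA is the node subtending ((((Microtus,((Takifugu,Raphanus),(Schizosaccharomyces,Picea))),(Lutra,Aedes)),(((Ailuropoda,Tsuga),((Hordeum,Brassica),Peromyscus)),((Tremarctos,Enhydra),(Panthera,Nomascus)))),((Cedrus,Pinus),(((Salmo,Rattus),Pongo),Glossina))).
Branch lengths along that path: 6 + 9 + 7 + 7 + 5 + 1 + 4 + 6 + 9 = 54.

54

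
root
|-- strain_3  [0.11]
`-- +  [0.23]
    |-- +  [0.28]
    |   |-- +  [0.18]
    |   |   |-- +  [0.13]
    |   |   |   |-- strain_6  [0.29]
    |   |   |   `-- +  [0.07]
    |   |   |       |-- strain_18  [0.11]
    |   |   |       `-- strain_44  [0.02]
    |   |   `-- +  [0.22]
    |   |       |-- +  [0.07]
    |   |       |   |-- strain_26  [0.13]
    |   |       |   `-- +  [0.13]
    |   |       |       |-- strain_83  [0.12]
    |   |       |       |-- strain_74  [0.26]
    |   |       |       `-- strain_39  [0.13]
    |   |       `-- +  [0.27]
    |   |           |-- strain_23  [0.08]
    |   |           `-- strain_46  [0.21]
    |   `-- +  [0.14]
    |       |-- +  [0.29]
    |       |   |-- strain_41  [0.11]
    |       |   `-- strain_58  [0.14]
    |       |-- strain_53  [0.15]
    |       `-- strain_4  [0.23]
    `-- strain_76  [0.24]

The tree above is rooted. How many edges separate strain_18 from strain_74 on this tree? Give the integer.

7

The MRCA of strain_18 and strain_74 is the node subtending ((strain_6,(strain_18,strain_44)),((strain_26,(strain_83,strain_74,strain_39)),(strain_23,strain_46))).
From strain_18 up to that node: 3 branches. From strain_74 up to the same node: 4 branches. Total: 3 + 4 = 7.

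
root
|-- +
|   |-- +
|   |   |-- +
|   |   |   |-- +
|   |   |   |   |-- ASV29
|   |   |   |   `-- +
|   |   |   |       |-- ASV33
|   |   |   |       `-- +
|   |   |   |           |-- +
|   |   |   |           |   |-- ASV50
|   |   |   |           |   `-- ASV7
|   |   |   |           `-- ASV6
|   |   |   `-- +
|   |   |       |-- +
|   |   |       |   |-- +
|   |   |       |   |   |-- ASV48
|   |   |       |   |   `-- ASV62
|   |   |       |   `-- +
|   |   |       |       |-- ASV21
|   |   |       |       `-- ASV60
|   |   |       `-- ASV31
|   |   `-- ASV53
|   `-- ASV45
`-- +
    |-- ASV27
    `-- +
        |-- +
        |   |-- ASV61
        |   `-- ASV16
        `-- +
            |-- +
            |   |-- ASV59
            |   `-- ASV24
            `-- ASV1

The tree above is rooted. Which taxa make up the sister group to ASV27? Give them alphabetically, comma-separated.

ASV1, ASV16, ASV24, ASV59, ASV61

ASV27 attaches to the tree at the node subtending (ASV27,((ASV61,ASV16),((ASV59,ASV24),ASV1))).
The other lineage descending from that same node — the sister group — is ((ASV61,ASV16),((ASV59,ASV24),ASV1)); its 5 tips in alphabetical order are the answer.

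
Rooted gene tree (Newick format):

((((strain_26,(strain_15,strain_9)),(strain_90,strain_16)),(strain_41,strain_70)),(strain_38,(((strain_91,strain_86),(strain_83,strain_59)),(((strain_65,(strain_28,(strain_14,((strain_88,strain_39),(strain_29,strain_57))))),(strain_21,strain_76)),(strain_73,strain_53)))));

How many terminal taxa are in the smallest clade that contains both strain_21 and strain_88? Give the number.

9

The MRCA of strain_21 and strain_88 is the node subtending ((strain_65,(strain_28,(strain_14,((strain_88,strain_39),(strain_29,strain_57))))),(strain_21,strain_76)).
That clade contains 9 terminal taxa: strain_14, strain_21, strain_28, strain_29, strain_39, strain_57, strain_65, strain_76, strain_88.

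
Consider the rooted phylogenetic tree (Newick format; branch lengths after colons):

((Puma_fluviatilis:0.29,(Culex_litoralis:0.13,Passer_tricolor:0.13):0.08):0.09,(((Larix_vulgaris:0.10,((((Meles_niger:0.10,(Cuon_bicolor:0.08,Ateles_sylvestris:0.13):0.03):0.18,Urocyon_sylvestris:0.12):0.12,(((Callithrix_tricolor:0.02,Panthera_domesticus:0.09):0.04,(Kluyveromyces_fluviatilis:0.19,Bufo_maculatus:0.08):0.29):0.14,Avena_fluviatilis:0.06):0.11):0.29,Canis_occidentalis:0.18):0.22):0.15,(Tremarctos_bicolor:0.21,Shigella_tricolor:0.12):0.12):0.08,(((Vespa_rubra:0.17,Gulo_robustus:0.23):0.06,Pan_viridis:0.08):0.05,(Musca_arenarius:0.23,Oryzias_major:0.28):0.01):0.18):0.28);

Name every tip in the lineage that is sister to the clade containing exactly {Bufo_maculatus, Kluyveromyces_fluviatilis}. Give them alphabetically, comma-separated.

Callithrix_tricolor, Panthera_domesticus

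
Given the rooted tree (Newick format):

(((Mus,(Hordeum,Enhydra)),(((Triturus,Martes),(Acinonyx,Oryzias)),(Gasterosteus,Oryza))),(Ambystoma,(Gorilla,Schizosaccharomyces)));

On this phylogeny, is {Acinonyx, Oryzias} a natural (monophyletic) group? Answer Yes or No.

Yes

The most recent common ancestor of these taxa subtends (Acinonyx,Oryzias).
That clade has exactly 2 tips — every listed taxon and nothing else — so the group is monophyletic.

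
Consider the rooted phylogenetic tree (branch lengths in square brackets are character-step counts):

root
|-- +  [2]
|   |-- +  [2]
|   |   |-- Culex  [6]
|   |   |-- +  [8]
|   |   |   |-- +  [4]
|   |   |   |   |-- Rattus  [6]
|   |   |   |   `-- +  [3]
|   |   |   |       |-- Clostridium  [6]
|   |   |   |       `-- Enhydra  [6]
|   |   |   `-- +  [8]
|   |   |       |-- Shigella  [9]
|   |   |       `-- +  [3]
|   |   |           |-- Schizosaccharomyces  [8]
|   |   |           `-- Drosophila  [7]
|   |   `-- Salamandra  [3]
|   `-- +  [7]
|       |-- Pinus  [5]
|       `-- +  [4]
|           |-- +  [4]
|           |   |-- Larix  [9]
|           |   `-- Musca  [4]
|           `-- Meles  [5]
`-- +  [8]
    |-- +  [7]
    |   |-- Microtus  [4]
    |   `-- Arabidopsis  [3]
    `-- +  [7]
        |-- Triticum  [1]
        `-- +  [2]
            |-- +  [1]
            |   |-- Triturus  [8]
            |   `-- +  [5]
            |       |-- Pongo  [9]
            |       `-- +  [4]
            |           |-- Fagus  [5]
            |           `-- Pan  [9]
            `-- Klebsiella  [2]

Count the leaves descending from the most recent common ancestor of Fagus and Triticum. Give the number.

6

The MRCA of Fagus and Triticum is the node subtending (Triticum,((Triturus,(Pongo,(Fagus,Pan))),Klebsiella)).
That clade contains 6 terminal taxa: Fagus, Klebsiella, Pan, Pongo, Triticum, Triturus.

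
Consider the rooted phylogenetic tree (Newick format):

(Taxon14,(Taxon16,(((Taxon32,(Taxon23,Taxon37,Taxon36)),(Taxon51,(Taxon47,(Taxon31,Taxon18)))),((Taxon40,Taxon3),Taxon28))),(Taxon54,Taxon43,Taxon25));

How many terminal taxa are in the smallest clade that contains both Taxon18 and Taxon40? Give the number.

The MRCA of Taxon18 and Taxon40 is the node subtending (((Taxon32,(Taxon23,Taxon37,Taxon36)),(Taxon51,(Taxon47,(Taxon31,Taxon18)))),((Taxon40,Taxon3),Taxon28)).
That clade contains 11 terminal taxa: Taxon18, Taxon23, Taxon28, Taxon3, Taxon31, Taxon32, Taxon36, Taxon37, Taxon40, Taxon47, Taxon51.

11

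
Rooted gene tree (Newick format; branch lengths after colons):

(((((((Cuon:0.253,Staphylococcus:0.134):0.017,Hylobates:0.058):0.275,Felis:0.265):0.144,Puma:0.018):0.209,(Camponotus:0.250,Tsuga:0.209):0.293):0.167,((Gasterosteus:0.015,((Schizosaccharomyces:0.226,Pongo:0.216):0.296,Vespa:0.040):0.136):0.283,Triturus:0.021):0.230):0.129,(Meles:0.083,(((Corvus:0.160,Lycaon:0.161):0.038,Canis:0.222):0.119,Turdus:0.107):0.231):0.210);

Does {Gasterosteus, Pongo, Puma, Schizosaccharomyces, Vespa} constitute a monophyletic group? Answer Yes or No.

The MRCA of the listed taxa subtends ((((((Cuon,Staphylococcus),Hylobates),Felis),Puma),(Camponotus,Tsuga)),((Gasterosteus,((Schizosaccharomyces,Pongo),Vespa)),Triturus)).
That clade also contains Camponotus, Cuon, Felis, Hylobates, Staphylococcus, Triturus, Tsuga, which are not in the proposed group, so the group is not monophyletic.

No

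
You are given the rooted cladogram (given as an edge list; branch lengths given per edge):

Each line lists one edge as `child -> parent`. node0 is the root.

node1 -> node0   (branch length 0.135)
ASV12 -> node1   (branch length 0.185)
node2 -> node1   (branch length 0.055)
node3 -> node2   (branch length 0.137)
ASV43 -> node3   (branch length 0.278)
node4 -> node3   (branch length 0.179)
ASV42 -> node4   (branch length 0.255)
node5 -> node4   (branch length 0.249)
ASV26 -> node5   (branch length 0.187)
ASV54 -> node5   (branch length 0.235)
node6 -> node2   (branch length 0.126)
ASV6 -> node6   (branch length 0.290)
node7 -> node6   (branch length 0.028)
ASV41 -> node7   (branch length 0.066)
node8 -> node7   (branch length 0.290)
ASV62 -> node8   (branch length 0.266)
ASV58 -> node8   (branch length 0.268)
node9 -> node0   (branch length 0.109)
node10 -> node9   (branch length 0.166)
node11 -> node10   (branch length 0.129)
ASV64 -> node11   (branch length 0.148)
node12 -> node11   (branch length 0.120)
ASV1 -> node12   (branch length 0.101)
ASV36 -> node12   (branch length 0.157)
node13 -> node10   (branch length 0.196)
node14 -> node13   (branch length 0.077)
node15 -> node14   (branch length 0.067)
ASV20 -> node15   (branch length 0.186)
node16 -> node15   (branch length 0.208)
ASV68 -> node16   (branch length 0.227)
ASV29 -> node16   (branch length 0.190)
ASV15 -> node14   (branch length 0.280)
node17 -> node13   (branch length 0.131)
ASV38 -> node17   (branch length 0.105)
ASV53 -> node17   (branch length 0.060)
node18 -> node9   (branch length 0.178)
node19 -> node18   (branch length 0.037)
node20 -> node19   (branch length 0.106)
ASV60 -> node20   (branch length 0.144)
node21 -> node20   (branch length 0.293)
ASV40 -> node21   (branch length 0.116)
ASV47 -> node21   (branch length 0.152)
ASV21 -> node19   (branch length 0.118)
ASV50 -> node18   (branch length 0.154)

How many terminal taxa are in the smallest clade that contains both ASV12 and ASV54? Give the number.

9

The MRCA of ASV12 and ASV54 is the node subtending (ASV12,((ASV43,(ASV42,(ASV26,ASV54))),(ASV6,(ASV41,(ASV62,ASV58))))).
That clade contains 9 terminal taxa: ASV12, ASV26, ASV41, ASV42, ASV43, ASV54, ASV58, ASV6, ASV62.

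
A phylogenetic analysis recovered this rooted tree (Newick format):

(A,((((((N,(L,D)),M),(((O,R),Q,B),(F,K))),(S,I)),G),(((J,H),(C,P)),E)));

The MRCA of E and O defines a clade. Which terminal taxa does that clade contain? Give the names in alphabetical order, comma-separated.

Tracing E: it sits inside (((J,H),(C,P)),E).
Tracing O: it sits inside (O,R).
The smallest clade enclosing both is ((((((N,(L,D)),M),(((O,R),Q,B),(F,K))),(S,I)),G),(((J,H),(C,P)),E)); the answer is its 18 terminal taxa in alphabetical order.

B, C, D, E, F, G, H, I, J, K, L, M, N, O, P, Q, R, S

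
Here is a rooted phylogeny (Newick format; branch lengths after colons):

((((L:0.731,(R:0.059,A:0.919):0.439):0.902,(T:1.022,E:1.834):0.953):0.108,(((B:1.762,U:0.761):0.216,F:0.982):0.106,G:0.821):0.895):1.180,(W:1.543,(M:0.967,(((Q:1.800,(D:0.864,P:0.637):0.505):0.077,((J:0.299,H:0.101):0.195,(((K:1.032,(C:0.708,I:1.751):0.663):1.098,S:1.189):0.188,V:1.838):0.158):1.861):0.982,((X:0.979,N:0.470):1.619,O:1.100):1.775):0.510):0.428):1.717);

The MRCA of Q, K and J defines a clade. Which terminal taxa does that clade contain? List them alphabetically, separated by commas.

C, D, H, I, J, K, P, Q, S, V

Tracing Q: it sits inside (Q,(D,P)).
Tracing K: it sits inside (K,(C,I)).
Tracing J: it sits inside (J,H).
The smallest clade enclosing all 3 is ((Q,(D,P)),((J,H),(((K,(C,I)),S),V))); the answer is its 10 terminal taxa in alphabetical order.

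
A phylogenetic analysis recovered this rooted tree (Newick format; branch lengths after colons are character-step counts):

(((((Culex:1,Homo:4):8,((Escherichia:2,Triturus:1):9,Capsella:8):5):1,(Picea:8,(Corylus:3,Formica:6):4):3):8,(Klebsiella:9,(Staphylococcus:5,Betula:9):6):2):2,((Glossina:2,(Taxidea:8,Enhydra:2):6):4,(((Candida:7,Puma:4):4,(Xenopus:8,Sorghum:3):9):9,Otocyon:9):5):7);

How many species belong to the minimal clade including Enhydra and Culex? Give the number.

The MRCA of Enhydra and Culex is the root, so the clade is the entire tree.
That clade contains 19 terminal taxa: Betula, Candida, Capsella, Corylus, Culex, Enhydra, Escherichia, Formica, Glossina, Homo, Klebsiella, Otocyon, Picea, Puma, Sorghum, Staphylococcus, Taxidea, Triturus, Xenopus.

19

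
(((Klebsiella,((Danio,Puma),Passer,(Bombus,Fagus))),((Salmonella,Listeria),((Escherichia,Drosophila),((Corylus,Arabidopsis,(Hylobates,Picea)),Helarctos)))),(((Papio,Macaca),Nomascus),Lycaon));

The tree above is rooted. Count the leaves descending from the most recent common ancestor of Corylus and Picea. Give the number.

The MRCA of Corylus and Picea is the node subtending (Corylus,Arabidopsis,(Hylobates,Picea)).
That clade contains 4 terminal taxa: Arabidopsis, Corylus, Hylobates, Picea.

4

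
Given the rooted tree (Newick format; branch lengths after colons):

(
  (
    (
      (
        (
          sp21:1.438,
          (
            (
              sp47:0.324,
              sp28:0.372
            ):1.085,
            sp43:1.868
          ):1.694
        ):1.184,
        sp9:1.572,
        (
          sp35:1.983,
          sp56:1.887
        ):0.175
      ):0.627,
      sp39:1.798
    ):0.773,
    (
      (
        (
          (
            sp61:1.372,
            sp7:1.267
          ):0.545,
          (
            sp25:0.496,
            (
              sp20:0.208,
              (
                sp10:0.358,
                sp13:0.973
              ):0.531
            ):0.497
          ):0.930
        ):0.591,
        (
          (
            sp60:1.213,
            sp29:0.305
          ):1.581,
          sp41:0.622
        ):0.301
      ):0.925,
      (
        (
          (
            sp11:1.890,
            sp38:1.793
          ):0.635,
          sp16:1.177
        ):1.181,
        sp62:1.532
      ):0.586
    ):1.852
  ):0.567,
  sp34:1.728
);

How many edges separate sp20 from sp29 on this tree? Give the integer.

The MRCA of sp20 and sp29 is the node subtending (((sp61,sp7),(sp25,(sp20,(sp10,sp13)))),((sp60,sp29),sp41)).
From sp20 up to that node: 4 branches. From sp29 up to the same node: 3 branches. Total: 4 + 3 = 7.

7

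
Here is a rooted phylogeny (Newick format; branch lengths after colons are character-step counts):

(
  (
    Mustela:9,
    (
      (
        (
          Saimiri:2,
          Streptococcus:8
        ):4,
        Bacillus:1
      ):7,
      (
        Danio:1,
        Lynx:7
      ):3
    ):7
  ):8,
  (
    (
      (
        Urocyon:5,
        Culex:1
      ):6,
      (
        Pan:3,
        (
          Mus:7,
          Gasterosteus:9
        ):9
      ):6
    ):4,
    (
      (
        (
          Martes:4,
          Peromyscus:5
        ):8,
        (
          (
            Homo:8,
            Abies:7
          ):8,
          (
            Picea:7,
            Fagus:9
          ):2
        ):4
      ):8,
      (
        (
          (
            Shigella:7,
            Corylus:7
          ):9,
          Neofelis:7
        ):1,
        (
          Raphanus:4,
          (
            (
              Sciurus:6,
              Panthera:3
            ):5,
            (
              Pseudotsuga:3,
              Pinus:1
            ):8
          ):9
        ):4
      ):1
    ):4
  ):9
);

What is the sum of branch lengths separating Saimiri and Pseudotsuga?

66

The path runs Saimiri → … → MRCA → … → Pseudotsuga; the MRCA is the root of the tree.
Branch lengths along that path: 2 + 4 + 7 + 7 + 8 + 9 + 4 + 1 + 4 + 9 + 8 + 3 = 66.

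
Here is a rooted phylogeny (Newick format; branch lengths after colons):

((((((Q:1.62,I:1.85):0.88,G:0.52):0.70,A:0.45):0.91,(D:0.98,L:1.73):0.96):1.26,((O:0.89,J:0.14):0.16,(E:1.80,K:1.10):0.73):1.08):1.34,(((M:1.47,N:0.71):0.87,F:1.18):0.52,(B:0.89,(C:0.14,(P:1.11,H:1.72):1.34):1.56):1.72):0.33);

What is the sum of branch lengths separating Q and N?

The path runs Q → … → MRCA → … → N; the MRCA is the root of the tree.
Branch lengths along that path: 1.62 + 0.88 + 0.70 + 0.91 + 1.26 + 1.34 + 0.33 + 0.52 + 0.87 + 0.71 = 9.14.

9.14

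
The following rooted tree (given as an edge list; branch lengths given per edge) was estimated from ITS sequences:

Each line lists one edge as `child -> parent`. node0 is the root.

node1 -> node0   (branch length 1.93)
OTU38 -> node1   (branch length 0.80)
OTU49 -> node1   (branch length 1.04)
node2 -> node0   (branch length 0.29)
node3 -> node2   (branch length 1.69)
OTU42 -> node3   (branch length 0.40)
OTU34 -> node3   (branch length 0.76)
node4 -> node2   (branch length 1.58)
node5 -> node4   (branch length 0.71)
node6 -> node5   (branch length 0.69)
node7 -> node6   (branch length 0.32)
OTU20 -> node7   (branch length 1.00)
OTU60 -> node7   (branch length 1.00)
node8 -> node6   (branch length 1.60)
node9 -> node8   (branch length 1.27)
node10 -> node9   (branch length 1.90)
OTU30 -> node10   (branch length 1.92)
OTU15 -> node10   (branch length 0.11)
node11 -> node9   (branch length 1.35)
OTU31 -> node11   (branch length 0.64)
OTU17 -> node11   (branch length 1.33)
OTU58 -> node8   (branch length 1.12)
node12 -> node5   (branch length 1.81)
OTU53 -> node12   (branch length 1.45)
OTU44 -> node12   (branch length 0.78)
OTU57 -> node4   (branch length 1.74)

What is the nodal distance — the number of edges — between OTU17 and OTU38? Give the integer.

10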